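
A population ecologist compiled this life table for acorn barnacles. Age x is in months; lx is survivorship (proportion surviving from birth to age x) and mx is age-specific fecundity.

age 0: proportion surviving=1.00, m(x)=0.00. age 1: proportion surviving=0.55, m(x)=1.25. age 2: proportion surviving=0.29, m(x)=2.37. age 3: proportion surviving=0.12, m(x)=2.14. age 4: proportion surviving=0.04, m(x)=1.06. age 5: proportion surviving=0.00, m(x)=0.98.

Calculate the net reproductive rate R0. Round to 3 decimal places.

lx·mx by age: 0, 0.6875, 0.6873, 0.2568, 0.0424, 0
R0 = Σ lx·mx = 1.674 → 1.674

1.674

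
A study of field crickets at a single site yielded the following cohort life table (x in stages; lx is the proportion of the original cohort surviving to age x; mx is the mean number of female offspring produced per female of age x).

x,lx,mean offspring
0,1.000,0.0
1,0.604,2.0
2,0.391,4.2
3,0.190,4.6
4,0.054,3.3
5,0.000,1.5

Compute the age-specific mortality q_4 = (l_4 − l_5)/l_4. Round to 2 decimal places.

q_4 = (l_4 − l_5) / l_4 = (0.054 − 0) / 0.054
     = 0.054 / 0.054 = 1 → 1.00

1.00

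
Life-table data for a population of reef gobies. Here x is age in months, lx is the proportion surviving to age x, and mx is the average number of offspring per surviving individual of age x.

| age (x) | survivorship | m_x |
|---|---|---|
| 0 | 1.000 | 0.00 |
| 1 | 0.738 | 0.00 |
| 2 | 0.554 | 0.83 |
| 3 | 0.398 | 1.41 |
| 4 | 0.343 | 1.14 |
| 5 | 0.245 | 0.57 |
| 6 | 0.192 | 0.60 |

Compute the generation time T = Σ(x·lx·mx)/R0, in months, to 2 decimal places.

lx·mx: 0, 0, 0.45982, 0.56118, 0.39102, 0.13965, 0.1152 → R0 = 1.66687
x·lx·mx: 0, 0, 0.91964, 1.68354, 1.56408, 0.69825, 0.6912 → Σ = 5.55671
T = 5.55671 / 1.66687 = 3.333619… → 3.33

3.33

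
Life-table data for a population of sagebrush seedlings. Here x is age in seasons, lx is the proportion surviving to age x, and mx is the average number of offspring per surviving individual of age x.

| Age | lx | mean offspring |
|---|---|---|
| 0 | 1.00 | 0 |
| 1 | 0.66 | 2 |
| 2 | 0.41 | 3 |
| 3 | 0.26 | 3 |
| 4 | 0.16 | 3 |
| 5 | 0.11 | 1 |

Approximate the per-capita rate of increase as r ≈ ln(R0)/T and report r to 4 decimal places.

R0 = Σ lx·mx = 0 + 1.32 + 1.23 + 0.78 + 0.48 + 0.11 = 3.92
Σ x·lx·mx = 8.59; T = 8.59/3.92 = 2.19133…
r ≈ ln(R0)/T = ln(3.92)/2.19133… = 0.623409… → 0.6234

0.6234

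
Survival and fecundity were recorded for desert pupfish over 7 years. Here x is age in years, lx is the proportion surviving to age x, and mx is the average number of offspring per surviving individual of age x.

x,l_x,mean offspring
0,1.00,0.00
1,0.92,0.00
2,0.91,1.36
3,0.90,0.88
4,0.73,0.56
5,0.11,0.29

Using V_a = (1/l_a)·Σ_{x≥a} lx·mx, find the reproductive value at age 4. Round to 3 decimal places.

lx·mx for x ≥ 4: 0.4088, 0.0319 → sum = 0.4407
V_4 = 0.4407 / l_4 = 0.4407 / 0.73 = 0.603699… → 0.604

0.604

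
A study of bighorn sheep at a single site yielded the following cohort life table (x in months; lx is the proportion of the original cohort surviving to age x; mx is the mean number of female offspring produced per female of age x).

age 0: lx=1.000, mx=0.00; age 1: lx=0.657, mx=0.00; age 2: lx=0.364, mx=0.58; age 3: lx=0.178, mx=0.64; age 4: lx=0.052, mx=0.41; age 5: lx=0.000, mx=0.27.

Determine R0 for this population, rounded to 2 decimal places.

lx·mx by age: 0, 0, 0.21112, 0.11392, 0.02132, 0
R0 = Σ lx·mx = 0.34636 → 0.35

0.35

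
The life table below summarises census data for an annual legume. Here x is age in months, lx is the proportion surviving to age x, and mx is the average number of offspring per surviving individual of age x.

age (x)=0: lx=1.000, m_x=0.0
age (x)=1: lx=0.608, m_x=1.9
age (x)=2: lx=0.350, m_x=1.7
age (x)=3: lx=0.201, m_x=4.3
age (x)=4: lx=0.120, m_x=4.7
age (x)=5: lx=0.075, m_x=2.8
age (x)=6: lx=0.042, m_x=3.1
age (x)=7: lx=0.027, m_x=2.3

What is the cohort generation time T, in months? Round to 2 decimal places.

lx·mx: 0, 1.1552, 0.595, 0.8643, 0.564, 0.21, 0.1302, 0.0621 → R0 = 3.5808
x·lx·mx: 0, 1.1552, 1.19, 2.5929, 2.256, 1.05, 0.7812, 0.4347 → Σ = 9.46
T = 9.46 / 3.5808 = 2.641868… → 2.64

2.64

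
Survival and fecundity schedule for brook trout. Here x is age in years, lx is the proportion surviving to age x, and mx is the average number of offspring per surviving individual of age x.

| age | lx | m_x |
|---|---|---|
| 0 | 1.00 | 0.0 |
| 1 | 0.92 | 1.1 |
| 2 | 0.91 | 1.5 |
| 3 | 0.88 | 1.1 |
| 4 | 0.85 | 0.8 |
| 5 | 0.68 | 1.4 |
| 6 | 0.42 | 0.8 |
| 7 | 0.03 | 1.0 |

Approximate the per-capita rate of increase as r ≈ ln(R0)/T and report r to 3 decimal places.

R0 = Σ lx·mx = 0 + 1.012 + 1.365 + 0.968 + 0.68 + 0.952 + 0.336 + 0.03 = 5.343
Σ x·lx·mx = 16.352; T = 16.352/5.343 = 3.06045…
r ≈ ln(R0)/T = ln(5.343)/3.06045… = 0.54756… → 0.548

0.548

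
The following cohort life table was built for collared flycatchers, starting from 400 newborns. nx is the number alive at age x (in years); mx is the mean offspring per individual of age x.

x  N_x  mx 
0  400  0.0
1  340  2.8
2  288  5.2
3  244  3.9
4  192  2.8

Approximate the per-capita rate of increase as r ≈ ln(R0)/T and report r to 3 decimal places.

lx = nx/n0 = nx/400: 1, 0.85, 0.72, 0.61, 0.48
R0 = Σ lx·mx = 0 + 2.38 + 3.744 + 2.379 + 1.344 = 9.847
Σ x·lx·mx = 22.381; T = 22.381/9.847 = 2.27287…
r ≈ ln(R0)/T = ln(9.847)/2.27287… = 1.00629… → 1.006

1.006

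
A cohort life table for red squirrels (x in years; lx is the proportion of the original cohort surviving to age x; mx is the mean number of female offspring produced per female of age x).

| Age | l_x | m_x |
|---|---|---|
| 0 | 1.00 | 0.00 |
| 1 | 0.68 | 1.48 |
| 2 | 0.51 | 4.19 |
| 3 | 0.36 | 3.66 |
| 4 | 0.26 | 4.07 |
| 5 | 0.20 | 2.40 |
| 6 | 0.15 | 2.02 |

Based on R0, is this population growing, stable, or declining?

growing

R0 = Σ lx·mx = 0 + 1.0064 + 2.1369 + 1.3176 + 1.0582 + 0.48 + 0.303 = 6.3021
R0 > 1, so the population is growing.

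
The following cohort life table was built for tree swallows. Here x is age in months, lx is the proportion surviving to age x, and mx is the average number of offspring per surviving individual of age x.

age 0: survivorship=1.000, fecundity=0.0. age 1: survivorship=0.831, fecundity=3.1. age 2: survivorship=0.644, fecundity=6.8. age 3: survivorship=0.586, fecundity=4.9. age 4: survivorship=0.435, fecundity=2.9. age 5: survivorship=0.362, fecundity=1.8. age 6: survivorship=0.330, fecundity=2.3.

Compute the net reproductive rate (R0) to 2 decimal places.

12.50

lx·mx by age: 0, 2.5761, 4.3792, 2.8714, 1.2615, 0.6516, 0.759
R0 = Σ lx·mx = 12.4988 → 12.50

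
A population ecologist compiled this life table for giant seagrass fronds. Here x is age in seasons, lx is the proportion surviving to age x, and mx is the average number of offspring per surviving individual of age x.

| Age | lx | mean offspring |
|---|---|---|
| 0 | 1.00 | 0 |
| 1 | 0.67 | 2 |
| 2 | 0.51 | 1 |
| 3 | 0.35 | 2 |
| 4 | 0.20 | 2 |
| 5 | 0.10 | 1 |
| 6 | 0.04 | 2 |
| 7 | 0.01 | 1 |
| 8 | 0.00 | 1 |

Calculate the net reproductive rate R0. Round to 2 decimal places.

lx·mx by age: 0, 1.34, 0.51, 0.7, 0.4, 0.1, 0.08, 0.01, 0
R0 = Σ lx·mx = 3.14 → 3.14

3.14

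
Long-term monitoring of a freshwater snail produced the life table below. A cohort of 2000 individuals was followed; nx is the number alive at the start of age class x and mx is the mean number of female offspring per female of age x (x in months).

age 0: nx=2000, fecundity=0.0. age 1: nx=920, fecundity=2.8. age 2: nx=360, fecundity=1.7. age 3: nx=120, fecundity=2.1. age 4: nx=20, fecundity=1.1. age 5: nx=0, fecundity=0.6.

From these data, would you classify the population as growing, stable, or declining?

growing

lx = nx/n0 = nx/2000: 1, 0.46, 0.18, 0.06, 0.01, 0
R0 = Σ lx·mx = 0 + 1.288 + 0.306 + 0.126 + 0.011 + 0 = 1.731
R0 > 1, so the population is growing.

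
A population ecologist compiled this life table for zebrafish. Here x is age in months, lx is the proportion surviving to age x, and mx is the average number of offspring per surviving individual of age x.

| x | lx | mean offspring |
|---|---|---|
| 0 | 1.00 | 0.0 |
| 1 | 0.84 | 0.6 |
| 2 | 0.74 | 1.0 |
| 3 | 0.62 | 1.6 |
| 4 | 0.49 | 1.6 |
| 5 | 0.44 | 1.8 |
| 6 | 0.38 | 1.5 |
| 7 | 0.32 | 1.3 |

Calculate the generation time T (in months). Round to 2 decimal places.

3.83

lx·mx: 0, 0.504, 0.74, 0.992, 0.784, 0.792, 0.57, 0.416 → R0 = 4.798
x·lx·mx: 0, 0.504, 1.48, 2.976, 3.136, 3.96, 3.42, 2.912 → Σ = 18.388
T = 18.388 / 4.798 = 3.83243… → 3.83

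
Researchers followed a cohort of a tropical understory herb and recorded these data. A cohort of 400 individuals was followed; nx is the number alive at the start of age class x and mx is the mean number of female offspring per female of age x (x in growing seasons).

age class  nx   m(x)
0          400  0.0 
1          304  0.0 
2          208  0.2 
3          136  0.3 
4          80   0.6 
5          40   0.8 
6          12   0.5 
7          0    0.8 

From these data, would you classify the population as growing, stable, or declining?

lx = nx/n0 = nx/400: 1, 0.76, 0.52, 0.34, 0.2, 0.1, 0.03, 0
R0 = Σ lx·mx = 0 + 0 + 0.104 + 0.102 + 0.12 + 0.08 + 0.015 + 0 = 0.421
R0 < 1, so the population is declining.

declining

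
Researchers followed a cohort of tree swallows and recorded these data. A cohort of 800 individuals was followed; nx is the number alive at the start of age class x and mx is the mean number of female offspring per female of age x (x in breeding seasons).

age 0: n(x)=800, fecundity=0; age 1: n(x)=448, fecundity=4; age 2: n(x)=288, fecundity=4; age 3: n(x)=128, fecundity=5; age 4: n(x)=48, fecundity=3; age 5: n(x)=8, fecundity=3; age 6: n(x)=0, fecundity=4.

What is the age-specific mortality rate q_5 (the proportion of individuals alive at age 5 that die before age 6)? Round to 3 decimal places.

1.000

lx = nx/n0 = nx/800: 1, 0.56, 0.36, 0.16, 0.06, 0.01, 0
q_5 = (l_5 − l_6) / l_5 = (0.01 − 0) / 0.01
     = 0.01 / 0.01 = 1 → 1.000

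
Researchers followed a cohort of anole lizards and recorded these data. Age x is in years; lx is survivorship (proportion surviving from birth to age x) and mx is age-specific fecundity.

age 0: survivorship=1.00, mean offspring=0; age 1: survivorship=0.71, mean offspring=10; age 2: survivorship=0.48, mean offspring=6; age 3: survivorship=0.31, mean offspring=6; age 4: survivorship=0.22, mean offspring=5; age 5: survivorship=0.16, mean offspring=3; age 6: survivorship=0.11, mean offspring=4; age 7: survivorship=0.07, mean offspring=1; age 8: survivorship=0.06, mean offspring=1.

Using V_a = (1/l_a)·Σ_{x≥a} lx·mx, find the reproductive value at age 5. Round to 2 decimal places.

6.56

lx·mx for x ≥ 5: 0.48, 0.44, 0.07, 0.06 → sum = 1.05
V_5 = 1.05 / l_5 = 1.05 / 0.16 = 6.5625 → 6.56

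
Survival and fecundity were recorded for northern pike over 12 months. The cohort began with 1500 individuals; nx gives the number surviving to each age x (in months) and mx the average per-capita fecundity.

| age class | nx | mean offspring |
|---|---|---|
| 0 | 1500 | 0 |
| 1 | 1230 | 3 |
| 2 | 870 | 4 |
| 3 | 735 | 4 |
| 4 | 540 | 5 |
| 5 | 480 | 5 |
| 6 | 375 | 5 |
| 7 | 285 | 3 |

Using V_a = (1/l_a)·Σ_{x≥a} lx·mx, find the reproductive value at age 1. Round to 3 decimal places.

14.585

lx = nx/n0 = nx/1500: 1, 0.82, 0.58, 0.49, 0.36, 0.32, 0.25, 0.19
lx·mx for x ≥ 1: 2.46, 2.32, 1.96, 1.8, 1.6, 1.25, 0.57 → sum = 11.96
V_1 = 11.96 / l_1 = 11.96 / 0.82 = 14.585366… → 14.585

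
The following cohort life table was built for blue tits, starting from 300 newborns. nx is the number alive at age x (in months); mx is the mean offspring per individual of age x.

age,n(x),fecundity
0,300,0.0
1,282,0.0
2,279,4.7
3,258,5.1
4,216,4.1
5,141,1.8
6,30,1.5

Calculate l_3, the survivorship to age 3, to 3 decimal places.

l_3 = n_3/n_0 = 258/300 = 0.86 → 0.860

0.860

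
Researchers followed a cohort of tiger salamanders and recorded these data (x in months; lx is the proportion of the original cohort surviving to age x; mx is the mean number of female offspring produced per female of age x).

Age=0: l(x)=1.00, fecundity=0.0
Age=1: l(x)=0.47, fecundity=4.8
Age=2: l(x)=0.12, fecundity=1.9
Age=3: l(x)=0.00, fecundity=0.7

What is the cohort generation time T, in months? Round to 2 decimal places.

1.09

lx·mx: 0, 2.256, 0.228, 0 → R0 = 2.484
x·lx·mx: 0, 2.256, 0.456, 0 → Σ = 2.712
T = 2.712 / 2.484 = 1.091787… → 1.09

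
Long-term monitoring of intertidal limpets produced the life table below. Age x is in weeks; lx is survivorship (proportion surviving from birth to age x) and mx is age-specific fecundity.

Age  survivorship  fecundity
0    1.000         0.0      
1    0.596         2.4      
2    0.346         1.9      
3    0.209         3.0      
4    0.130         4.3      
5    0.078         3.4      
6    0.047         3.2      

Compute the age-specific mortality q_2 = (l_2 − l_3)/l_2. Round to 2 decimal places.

0.40

q_2 = (l_2 − l_3) / l_2 = (0.346 − 0.209) / 0.346
     = 0.137 / 0.346 = 0.395954… → 0.40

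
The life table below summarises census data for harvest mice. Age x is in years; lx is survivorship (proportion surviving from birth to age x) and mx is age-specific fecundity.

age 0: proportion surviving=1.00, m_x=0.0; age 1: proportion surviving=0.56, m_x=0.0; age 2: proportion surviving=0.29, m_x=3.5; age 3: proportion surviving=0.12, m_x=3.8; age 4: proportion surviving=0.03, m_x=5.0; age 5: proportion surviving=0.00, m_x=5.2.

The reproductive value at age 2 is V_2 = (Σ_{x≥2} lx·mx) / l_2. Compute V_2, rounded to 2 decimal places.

5.59

lx·mx for x ≥ 2: 1.015, 0.456, 0.15, 0 → sum = 1.621
V_2 = 1.621 / l_2 = 1.621 / 0.29 = 5.589655… → 5.59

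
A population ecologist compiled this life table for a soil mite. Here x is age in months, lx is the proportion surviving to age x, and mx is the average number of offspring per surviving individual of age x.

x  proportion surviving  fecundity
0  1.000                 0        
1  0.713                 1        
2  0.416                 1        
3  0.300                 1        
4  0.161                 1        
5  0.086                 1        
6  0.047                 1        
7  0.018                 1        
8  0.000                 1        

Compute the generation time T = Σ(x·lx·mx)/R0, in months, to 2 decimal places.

2.26

lx·mx: 0, 0.713, 0.416, 0.3, 0.161, 0.086, 0.047, 0.018, 0 → R0 = 1.741
x·lx·mx: 0, 0.713, 0.832, 0.9, 0.644, 0.43, 0.282, 0.126, 0 → Σ = 3.927
T = 3.927 / 1.741 = 2.2556… → 2.26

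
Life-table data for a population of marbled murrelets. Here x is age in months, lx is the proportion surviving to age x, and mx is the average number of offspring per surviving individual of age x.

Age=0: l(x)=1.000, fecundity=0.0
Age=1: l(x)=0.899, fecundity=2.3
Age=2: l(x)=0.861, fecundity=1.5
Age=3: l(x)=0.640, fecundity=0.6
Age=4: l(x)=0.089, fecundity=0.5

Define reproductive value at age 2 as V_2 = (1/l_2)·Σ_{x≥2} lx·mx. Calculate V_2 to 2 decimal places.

lx·mx for x ≥ 2: 1.2915, 0.384, 0.0445 → sum = 1.72
V_2 = 1.72 / l_2 = 1.72 / 0.861 = 1.997677… → 2.00

2.00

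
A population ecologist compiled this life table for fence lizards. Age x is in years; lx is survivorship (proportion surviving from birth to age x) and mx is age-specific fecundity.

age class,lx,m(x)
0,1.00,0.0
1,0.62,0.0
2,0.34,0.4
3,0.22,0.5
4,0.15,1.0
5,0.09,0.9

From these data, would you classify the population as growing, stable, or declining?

R0 = Σ lx·mx = 0 + 0 + 0.136 + 0.11 + 0.15 + 0.081 = 0.477
R0 < 1, so the population is declining.

declining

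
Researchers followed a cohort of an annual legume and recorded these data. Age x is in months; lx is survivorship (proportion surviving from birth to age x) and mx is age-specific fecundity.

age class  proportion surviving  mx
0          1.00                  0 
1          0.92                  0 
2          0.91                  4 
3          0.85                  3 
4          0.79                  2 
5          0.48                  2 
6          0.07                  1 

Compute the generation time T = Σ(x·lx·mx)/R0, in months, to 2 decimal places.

lx·mx: 0, 0, 3.64, 2.55, 1.58, 0.96, 0.07 → R0 = 8.8
x·lx·mx: 0, 0, 7.28, 7.65, 6.32, 4.8, 0.42 → Σ = 26.47
T = 26.47 / 8.8 = 3.007955… → 3.01

3.01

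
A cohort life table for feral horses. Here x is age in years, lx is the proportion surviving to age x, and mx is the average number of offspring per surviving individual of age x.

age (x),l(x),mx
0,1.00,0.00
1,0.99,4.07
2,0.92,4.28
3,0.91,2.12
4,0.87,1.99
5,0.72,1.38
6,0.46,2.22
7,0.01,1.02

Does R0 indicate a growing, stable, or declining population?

growing

R0 = Σ lx·mx = 0 + 4.0293 + 3.9376 + 1.9292 + 1.7313 + 0.9936 + 1.0212 + 0.0102 = 13.6524
R0 > 1, so the population is growing.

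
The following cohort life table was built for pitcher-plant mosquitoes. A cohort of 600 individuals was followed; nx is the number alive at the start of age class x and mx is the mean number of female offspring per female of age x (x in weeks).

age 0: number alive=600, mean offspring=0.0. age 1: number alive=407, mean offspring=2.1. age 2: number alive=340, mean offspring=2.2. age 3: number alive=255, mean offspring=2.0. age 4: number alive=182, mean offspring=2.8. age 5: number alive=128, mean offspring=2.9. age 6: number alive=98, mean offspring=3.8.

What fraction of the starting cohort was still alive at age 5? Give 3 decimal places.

l_5 = n_5/n_0 = 128/600 = 0.213333… → 0.213

0.213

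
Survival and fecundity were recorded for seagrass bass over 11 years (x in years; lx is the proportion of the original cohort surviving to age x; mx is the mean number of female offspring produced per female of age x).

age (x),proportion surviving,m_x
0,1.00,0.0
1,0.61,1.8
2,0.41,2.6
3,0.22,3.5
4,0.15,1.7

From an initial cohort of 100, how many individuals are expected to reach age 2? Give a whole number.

Expected survivors = N0 · l_2 = 100 × 0.41 = 41 → 41

41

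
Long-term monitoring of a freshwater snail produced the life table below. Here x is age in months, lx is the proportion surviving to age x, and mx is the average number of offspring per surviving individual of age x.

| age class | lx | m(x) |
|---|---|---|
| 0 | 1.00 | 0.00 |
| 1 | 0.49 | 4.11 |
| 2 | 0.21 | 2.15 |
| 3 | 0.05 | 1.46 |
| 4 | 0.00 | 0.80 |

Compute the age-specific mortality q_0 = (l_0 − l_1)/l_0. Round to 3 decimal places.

q_0 = (l_0 − l_1) / l_0 = (1 − 0.49) / 1
     = 0.51 / 1 = 0.51 → 0.510

0.510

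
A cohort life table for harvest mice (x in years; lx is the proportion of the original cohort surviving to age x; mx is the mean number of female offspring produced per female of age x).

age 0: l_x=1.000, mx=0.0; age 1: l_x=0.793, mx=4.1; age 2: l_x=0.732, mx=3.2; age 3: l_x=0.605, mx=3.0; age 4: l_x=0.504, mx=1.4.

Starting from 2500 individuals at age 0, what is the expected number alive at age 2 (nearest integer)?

Expected survivors = N0 · l_2 = 2500 × 0.732 = 1830 → 1830

1830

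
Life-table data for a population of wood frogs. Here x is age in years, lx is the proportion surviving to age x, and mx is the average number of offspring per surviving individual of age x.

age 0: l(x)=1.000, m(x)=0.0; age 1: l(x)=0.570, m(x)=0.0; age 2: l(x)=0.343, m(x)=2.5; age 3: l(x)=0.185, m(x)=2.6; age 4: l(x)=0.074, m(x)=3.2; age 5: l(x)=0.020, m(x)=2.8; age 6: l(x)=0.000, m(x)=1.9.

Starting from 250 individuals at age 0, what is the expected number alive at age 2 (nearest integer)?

Expected survivors = N0 · l_2 = 250 × 0.343 = 85.75 → 86

86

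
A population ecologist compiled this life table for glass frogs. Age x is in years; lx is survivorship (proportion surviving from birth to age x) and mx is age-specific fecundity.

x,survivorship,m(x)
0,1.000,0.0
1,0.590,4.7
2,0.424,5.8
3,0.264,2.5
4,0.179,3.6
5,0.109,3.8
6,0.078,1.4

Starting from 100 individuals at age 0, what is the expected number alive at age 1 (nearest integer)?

Expected survivors = N0 · l_1 = 100 × 0.590 = 59 → 59

59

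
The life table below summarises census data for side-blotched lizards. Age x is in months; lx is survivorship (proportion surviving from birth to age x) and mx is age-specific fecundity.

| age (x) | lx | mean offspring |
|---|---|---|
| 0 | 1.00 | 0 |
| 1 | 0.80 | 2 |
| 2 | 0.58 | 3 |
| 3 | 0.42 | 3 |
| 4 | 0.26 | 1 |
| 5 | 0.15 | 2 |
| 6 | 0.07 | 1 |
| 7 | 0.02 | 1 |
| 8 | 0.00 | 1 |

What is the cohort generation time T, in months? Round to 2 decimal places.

2.28

lx·mx: 0, 1.6, 1.74, 1.26, 0.26, 0.3, 0.07, 0.02, 0 → R0 = 5.25
x·lx·mx: 0, 1.6, 3.48, 3.78, 1.04, 1.5, 0.42, 0.14, 0 → Σ = 11.96
T = 11.96 / 5.25 = 2.278095… → 2.28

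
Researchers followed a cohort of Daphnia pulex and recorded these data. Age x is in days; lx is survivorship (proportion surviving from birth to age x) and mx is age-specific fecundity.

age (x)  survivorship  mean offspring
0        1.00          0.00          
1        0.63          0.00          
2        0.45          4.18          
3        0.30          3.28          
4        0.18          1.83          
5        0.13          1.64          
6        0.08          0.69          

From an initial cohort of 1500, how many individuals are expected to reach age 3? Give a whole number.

450

Expected survivors = N0 · l_3 = 1500 × 0.30 = 450 → 450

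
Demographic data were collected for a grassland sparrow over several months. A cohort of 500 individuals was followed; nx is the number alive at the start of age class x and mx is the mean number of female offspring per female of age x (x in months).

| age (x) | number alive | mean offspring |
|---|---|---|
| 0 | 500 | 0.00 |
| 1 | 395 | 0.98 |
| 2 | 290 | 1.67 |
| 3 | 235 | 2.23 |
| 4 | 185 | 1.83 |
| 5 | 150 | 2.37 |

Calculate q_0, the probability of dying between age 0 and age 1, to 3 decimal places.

lx = nx/n0 = nx/500: 1, 0.79, 0.58, 0.47, 0.37, 0.3
q_0 = (l_0 − l_1) / l_0 = (1 − 0.79) / 1
     = 0.21 / 1 = 0.21 → 0.210

0.210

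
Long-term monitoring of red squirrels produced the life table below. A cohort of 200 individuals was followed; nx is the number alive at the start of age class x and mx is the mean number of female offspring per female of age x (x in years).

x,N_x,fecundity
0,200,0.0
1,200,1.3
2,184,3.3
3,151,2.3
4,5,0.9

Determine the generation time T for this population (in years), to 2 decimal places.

lx = nx/n0 = nx/200: 1, 1, 0.92, 0.755, 0.025
lx·mx: 0, 1.3, 3.036, 1.7365, 0.0225 → R0 = 6.095
x·lx·mx: 0, 1.3, 6.072, 5.2095, 0.09 → Σ = 12.6715
T = 12.6715 / 6.095 = 2.078999… → 2.08

2.08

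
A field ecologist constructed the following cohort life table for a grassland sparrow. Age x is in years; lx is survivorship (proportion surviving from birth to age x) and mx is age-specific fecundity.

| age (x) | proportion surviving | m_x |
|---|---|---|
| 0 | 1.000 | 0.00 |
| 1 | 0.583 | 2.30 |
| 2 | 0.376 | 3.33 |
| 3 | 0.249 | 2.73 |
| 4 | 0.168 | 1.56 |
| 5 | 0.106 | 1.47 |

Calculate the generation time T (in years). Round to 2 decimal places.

2.09

lx·mx: 0, 1.3409, 1.25208, 0.67977, 0.26208, 0.15582 → R0 = 3.69065
x·lx·mx: 0, 1.3409, 2.50416, 2.03931, 1.04832, 0.7791 → Σ = 7.71179
T = 7.71179 / 3.69065 = 2.089548… → 2.09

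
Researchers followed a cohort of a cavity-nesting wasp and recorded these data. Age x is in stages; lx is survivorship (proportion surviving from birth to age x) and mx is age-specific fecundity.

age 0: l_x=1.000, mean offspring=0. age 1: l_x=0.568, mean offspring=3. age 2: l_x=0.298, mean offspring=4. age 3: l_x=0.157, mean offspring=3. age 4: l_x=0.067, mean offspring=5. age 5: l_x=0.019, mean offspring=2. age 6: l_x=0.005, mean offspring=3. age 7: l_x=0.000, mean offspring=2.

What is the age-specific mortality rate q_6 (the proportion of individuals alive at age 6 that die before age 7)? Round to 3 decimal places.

1.000

q_6 = (l_6 − l_7) / l_6 = (0.005 − 0) / 0.005
     = 0.005 / 0.005 = 1 → 1.000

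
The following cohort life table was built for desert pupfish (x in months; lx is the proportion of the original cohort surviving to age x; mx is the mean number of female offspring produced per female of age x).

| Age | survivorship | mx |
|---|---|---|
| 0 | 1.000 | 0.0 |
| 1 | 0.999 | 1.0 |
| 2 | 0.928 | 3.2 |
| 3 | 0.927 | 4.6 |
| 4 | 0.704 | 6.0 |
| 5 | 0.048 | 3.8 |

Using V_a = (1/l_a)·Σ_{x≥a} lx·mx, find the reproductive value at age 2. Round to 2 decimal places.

lx·mx for x ≥ 2: 2.9696, 4.2642, 4.224, 0.1824 → sum = 11.6402
V_2 = 11.6402 / l_2 = 11.6402 / 0.928 = 12.543319… → 12.54

12.54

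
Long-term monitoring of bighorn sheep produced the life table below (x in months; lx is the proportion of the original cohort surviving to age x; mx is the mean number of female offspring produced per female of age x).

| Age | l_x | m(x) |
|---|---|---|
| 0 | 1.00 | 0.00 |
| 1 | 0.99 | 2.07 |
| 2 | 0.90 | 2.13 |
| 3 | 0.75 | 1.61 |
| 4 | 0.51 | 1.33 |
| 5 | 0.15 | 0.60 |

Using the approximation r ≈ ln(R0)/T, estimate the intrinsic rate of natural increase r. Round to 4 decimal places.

0.8358

R0 = Σ lx·mx = 0 + 2.0493 + 1.917 + 1.2075 + 0.6783 + 0.09 = 5.9421
Σ x·lx·mx = 12.669; T = 12.669/5.9421 = 2.13207…
r ≈ ln(R0)/T = ln(5.9421)/2.13207… = 0.835835… → 0.8358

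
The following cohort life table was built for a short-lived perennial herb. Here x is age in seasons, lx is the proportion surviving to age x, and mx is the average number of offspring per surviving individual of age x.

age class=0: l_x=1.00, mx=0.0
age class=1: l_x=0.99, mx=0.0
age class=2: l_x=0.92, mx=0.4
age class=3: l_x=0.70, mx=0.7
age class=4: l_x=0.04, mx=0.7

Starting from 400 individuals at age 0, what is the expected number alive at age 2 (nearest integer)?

368

Expected survivors = N0 · l_2 = 400 × 0.92 = 368 → 368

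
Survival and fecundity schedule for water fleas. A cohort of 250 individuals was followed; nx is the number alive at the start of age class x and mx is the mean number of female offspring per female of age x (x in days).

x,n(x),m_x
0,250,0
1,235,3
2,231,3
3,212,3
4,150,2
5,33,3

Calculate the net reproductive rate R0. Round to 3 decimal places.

lx = nx/n0 = nx/250: 1, 0.94, 0.924, 0.848, 0.6, 0.132
lx·mx by age: 0, 2.82, 2.772, 2.544, 1.2, 0.396
R0 = Σ lx·mx = 9.732 → 9.732

9.732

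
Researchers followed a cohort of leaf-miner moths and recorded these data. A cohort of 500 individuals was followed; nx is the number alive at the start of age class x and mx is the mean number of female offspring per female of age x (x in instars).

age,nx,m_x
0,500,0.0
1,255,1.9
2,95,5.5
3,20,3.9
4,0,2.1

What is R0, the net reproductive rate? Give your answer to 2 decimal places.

2.17

lx = nx/n0 = nx/500: 1, 0.51, 0.19, 0.04, 0
lx·mx by age: 0, 0.969, 1.045, 0.156, 0
R0 = Σ lx·mx = 2.17 → 2.17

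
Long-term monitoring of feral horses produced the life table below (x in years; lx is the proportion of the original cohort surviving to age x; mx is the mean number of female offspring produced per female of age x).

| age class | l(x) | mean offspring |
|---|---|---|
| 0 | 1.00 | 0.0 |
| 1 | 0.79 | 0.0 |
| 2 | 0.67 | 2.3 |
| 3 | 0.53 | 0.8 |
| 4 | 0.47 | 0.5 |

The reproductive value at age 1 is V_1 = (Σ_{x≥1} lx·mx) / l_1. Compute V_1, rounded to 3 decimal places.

2.785

lx·mx for x ≥ 1: 0, 1.541, 0.424, 0.235 → sum = 2.2
V_1 = 2.2 / l_1 = 2.2 / 0.79 = 2.78481… → 2.785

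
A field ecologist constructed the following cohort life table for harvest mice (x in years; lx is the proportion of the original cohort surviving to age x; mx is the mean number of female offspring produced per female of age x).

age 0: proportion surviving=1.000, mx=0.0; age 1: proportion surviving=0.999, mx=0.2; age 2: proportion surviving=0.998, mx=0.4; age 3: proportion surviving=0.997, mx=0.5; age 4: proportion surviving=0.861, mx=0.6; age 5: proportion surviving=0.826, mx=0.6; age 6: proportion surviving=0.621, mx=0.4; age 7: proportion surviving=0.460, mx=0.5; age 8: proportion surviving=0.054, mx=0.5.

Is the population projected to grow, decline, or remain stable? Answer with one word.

growing

R0 = Σ lx·mx = 0 + 0.1998 + 0.3992 + 0.4985 + 0.5166 + 0.4956 + 0.2484 + 0.23 + 0.027 = 2.6151
R0 > 1, so the population is growing.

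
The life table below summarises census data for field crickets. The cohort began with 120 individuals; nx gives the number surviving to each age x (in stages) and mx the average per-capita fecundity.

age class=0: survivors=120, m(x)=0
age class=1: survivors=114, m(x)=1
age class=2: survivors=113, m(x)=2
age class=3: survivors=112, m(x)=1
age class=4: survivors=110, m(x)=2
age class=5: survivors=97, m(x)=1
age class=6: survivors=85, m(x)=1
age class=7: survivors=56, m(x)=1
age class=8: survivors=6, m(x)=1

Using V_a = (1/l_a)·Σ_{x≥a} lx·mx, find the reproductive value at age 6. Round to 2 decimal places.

lx = nx/n0 = nx/120: 1, 0.95, 0.94167…, 0.93333…, 0.91667…, 0.80833…, 0.70833…, 0.46667…, 0.05
lx·mx for x ≥ 6: 0.708333…, 0.466667…, 0.05 → sum = 1.225…
V_6 = 1.225… / l_6 = 1.225… / 0.708333… = 1.729412… → 1.73

1.73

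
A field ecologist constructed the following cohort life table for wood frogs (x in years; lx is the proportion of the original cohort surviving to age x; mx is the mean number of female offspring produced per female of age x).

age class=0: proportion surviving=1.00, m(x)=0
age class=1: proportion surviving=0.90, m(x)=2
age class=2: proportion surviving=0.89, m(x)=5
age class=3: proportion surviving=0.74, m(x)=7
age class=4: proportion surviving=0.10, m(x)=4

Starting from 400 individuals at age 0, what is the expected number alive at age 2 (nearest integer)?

356

Expected survivors = N0 · l_2 = 400 × 0.89 = 356 → 356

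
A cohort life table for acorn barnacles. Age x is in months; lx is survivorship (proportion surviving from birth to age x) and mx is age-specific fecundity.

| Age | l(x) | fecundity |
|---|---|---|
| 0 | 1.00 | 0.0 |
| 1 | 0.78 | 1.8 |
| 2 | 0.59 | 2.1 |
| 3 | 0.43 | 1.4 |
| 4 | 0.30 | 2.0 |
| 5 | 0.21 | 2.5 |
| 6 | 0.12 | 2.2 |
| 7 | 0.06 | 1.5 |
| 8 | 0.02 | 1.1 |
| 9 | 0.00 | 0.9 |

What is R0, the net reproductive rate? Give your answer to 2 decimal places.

4.75

lx·mx by age: 0, 1.404, 1.239, 0.602, 0.6, 0.525, 0.264, 0.09, 0.022, 0
R0 = Σ lx·mx = 4.746 → 4.75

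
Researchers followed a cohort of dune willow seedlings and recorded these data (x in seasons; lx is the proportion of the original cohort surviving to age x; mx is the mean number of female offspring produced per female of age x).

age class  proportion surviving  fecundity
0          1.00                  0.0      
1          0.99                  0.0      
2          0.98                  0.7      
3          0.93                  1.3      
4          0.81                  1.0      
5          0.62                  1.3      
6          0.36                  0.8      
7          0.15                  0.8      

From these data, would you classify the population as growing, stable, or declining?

growing

R0 = Σ lx·mx = 0 + 0 + 0.686 + 1.209 + 0.81 + 0.806 + 0.288 + 0.12 = 3.919
R0 > 1, so the population is growing.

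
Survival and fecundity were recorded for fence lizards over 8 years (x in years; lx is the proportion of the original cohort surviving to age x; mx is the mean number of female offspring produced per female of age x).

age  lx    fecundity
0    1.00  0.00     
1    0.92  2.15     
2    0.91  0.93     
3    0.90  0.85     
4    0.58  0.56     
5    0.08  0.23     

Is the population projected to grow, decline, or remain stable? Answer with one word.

R0 = Σ lx·mx = 0 + 1.978 + 0.8463 + 0.765 + 0.3248 + 0.0184 = 3.9325
R0 > 1, so the population is growing.

growing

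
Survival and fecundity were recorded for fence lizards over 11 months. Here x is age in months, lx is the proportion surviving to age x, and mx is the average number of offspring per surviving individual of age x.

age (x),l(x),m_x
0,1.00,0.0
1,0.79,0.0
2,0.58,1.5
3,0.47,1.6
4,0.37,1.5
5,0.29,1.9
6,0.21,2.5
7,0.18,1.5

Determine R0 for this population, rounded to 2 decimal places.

3.52

lx·mx by age: 0, 0, 0.87, 0.752, 0.555, 0.551, 0.525, 0.27
R0 = Σ lx·mx = 3.523 → 3.52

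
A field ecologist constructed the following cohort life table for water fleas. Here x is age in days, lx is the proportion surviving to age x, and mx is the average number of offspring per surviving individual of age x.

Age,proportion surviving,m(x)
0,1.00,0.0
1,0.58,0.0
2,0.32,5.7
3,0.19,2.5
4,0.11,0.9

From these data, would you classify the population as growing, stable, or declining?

growing

R0 = Σ lx·mx = 0 + 0 + 1.824 + 0.475 + 0.099 = 2.398
R0 > 1, so the population is growing.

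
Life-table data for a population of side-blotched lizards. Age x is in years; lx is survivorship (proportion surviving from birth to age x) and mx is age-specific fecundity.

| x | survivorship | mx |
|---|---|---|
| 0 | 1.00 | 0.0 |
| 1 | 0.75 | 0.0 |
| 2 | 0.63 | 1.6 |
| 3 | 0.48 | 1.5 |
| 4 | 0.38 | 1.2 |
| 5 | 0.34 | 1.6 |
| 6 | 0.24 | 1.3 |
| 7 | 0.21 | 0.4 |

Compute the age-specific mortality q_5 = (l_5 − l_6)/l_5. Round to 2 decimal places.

0.29

q_5 = (l_5 − l_6) / l_5 = (0.34 − 0.24) / 0.34
     = 0.1 / 0.34 = 0.294118… → 0.29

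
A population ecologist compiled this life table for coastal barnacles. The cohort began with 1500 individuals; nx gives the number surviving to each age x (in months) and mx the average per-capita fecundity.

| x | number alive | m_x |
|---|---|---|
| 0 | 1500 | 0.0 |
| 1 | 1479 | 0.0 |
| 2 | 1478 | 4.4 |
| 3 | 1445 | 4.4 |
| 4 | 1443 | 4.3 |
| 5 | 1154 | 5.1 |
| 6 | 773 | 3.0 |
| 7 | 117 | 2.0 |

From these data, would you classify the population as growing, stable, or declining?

growing

lx = nx/n0 = nx/1500: 1, 0.986, 0.98533…, 0.96333…, 0.962, 0.76933…, 0.51533…, 0.078
R0 = Σ lx·mx = 0 + 0 + 4.335467… + 4.238667… + 4.1366 + 3.9236… + 1.546… + 0.156 = 18.336333…
R0 > 1, so the population is growing.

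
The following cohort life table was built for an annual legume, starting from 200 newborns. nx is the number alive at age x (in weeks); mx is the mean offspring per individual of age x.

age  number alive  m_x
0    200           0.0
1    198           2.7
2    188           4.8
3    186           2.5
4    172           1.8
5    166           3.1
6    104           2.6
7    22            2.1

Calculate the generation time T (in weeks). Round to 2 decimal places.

3.12

lx = nx/n0 = nx/200: 1, 0.99, 0.94, 0.93, 0.86, 0.83, 0.52, 0.11
lx·mx: 0, 2.673, 4.512, 2.325, 1.548, 2.573, 1.352, 0.231 → R0 = 15.214
x·lx·mx: 0, 2.673, 9.024, 6.975, 6.192, 12.865, 8.112, 1.617 → Σ = 47.458
T = 47.458 / 15.214 = 3.119364… → 3.12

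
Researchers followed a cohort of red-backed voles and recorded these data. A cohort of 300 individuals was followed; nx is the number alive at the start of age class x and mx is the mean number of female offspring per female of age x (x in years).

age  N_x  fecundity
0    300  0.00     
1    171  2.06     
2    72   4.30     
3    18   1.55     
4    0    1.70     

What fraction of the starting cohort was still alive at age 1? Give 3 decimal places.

l_1 = n_1/n_0 = 171/300 = 0.57 → 0.570

0.570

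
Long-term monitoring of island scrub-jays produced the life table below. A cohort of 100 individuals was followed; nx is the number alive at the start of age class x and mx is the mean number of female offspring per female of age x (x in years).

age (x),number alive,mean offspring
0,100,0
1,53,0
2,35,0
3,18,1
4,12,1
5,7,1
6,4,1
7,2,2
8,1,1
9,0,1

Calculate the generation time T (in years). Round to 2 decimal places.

lx = nx/n0 = nx/100: 1, 0.53, 0.35, 0.18, 0.12, 0.07, 0.04, 0.02, 0.01, 0
lx·mx: 0, 0, 0, 0.18, 0.12, 0.07, 0.04, 0.04, 0.01, 0 → R0 = 0.46
x·lx·mx: 0, 0, 0, 0.54, 0.48, 0.35, 0.24, 0.28, 0.08, 0 → Σ = 1.97
T = 1.97 / 0.46 = 4.282609… → 4.28

4.28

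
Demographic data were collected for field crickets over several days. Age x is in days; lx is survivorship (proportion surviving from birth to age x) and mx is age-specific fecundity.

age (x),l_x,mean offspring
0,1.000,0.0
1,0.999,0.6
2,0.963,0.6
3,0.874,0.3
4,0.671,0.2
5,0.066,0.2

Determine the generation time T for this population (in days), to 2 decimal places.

1.98

lx·mx: 0, 0.5994, 0.5778, 0.2622, 0.1342, 0.0132 → R0 = 1.5868
x·lx·mx: 0, 0.5994, 1.1556, 0.7866, 0.5368, 0.066 → Σ = 3.1444
T = 3.1444 / 1.5868 = 1.981598… → 1.98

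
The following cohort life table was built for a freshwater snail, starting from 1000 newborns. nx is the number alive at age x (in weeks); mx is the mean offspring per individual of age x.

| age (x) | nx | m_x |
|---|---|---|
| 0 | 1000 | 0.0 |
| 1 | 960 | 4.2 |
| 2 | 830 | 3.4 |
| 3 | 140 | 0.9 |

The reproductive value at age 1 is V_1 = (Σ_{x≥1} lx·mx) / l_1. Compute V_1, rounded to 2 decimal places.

7.27

lx = nx/n0 = nx/1000: 1, 0.96, 0.83, 0.14
lx·mx for x ≥ 1: 4.032, 2.822, 0.126 → sum = 6.98
V_1 = 6.98 / l_1 = 6.98 / 0.96 = 7.270833… → 7.27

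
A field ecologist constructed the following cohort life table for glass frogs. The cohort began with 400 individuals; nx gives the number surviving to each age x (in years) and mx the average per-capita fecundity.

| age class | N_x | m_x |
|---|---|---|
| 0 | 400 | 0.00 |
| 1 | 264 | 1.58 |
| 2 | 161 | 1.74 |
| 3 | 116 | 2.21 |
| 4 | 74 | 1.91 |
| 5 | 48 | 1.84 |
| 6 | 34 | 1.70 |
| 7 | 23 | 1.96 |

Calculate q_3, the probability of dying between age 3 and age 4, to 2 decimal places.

lx = nx/n0 = nx/400: 1, 0.66, 0.4025, 0.29, 0.185, 0.12, 0.085, 0.0575
q_3 = (l_3 − l_4) / l_3 = (0.29 − 0.185) / 0.29
     = 0.105 / 0.29 = 0.362069… → 0.36

0.36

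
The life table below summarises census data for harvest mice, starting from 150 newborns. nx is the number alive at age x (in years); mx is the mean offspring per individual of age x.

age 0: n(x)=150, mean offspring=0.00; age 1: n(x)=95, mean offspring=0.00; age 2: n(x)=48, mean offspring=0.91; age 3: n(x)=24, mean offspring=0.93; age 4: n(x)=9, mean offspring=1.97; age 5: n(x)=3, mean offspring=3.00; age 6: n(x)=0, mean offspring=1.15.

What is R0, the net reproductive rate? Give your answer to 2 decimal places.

0.62

lx = nx/n0 = nx/150: 1, 0.63333…, 0.32, 0.16, 0.06, 0.02, 0
lx·mx by age: 0, 0, 0.2912, 0.1488, 0.1182, 0.06, 0
R0 = Σ lx·mx = 0.6182… → 0.62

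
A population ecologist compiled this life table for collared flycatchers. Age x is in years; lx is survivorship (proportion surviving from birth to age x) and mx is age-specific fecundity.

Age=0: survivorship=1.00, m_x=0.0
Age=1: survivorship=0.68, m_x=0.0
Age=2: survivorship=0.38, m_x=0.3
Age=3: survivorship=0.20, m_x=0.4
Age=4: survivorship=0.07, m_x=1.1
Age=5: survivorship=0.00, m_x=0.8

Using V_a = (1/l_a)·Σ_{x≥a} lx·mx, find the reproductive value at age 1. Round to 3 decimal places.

0.399

lx·mx for x ≥ 1: 0, 0.114, 0.08, 0.077, 0 → sum = 0.271
V_1 = 0.271 / l_1 = 0.271 / 0.68 = 0.398529… → 0.399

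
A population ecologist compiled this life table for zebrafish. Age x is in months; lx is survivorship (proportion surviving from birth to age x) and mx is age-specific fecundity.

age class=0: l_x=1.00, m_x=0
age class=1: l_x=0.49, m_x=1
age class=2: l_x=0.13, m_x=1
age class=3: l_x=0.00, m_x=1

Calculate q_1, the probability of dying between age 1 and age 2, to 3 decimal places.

q_1 = (l_1 − l_2) / l_1 = (0.49 − 0.13) / 0.49
     = 0.36 / 0.49 = 0.734694… → 0.735

0.735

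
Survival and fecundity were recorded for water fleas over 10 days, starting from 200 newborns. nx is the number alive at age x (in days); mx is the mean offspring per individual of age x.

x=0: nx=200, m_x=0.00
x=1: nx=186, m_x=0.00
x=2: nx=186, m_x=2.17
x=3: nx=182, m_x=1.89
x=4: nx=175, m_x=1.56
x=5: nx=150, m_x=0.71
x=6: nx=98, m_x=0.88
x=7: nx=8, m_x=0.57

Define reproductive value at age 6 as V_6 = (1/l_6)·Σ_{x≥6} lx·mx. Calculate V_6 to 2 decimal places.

0.93

lx = nx/n0 = nx/200: 1, 0.93, 0.93, 0.91, 0.875, 0.75, 0.49, 0.04
lx·mx for x ≥ 6: 0.4312, 0.0228 → sum = 0.454
V_6 = 0.454 / l_6 = 0.454 / 0.49 = 0.926531… → 0.93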